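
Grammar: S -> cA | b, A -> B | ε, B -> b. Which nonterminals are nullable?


A nonterminal is nullable iff some alternative derives ε (directly, or every symbol in it is nullable)
Nullable: {A}


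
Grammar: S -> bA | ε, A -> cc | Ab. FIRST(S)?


Per alternative of S: FIRST(bA) = {b}; FIRST(ε) = {ε}
FIRST(S) = {b, ε}


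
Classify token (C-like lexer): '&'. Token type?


Pattern: operator symbol
Type: OPERATOR


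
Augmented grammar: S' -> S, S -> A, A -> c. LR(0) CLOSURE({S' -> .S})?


Start: S' -> .S
For each item with dot before a nonterminal B, add B -> .γ for every B-production
Closure: [S' -> .S, S -> .A, A -> .c]


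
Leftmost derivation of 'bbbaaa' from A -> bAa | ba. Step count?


Derivation: A => bAa => bbAaa => bbbaaa
Steps: 3


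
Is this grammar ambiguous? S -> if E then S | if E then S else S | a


dangling else: 'if E then if E then a else a' parses two ways
Ambiguous


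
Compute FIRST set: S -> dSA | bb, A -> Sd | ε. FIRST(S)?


Per alternative of S: FIRST(dSA) = {d}; FIRST(bb) = {b}
FIRST(S) = {b, d}


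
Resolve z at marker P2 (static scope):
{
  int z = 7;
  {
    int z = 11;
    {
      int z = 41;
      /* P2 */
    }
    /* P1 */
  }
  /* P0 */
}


z declared in the same block as P2
z = 41


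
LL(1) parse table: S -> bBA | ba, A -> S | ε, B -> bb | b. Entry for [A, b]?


For [A, b]: 'b' ∈ FIRST(S)
Entry: A -> S


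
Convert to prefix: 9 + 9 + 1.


left-to-right (same/higher precedence on left): tree is (+ (+ 9 9) 1)
Prefix: + + 9 9 1


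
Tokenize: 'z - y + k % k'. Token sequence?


Scan left to right, longest-match per lexeme
Tokens: ID(z), OP(-), ID(y), OP(+), ID(k), OP(%), ID(k)


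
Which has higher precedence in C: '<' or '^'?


'<' is relational (level 7); '^' is bitwise XOR (level 4)
Higher level binds tighter
'<' has higher precedence than '^'


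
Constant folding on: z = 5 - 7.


5 - 7 = -2 at compile time
Optimized: z = -2


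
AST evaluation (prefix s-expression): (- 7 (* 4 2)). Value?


Evaluate inner: (* 4 2) = 8
Evaluate root: (- 7 8) = -1
Result: -1


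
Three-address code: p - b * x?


Break into single-operator statements:
t1 = b * x
t2 = p - t1


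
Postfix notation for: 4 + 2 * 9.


* has higher precedence, evaluate 2*9 first
Postfix: 4 2 9 * +


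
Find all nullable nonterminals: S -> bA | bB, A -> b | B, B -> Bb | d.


A nonterminal is nullable iff some alternative derives ε (directly, or every symbol in it is nullable)
Nullable: {}


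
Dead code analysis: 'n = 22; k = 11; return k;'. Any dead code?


n is assigned but never read
Dead: 'n = 22'


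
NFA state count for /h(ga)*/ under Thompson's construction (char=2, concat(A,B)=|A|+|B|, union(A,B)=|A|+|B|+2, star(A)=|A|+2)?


Syntax tree has 3 char leaf(s), 0 union(s), 1 star(s)
chars contribute 3×2 = 6; each union adds +2; each star adds +2
Total: 6 + 0 + 2 = 8 states


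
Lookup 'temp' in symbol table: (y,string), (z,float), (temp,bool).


Lookup 'temp' → type bool


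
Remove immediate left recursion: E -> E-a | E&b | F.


Left-recursive alternatives: E-a, E&b; non-recursive: F
Introduce E': E -> FE', E' -> -aE' | &bE' | ε


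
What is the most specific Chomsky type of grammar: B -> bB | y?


Right-linear: every RHS is a terminal or a terminal followed by one nonterminal
Classification: Type 3 (Regular)


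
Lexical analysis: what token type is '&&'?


Pattern: operator symbol
Type: OPERATOR


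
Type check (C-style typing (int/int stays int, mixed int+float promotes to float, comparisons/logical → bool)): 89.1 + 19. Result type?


Operand types: float + int
Rule: mixed int/float promotes to float; int/int stays int
Result type: float


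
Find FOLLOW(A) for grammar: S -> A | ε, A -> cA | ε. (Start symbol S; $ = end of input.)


$ ∈ FOLLOW(S). For each A -> αBβ: add FIRST(β)\{ε} to FOLLOW(B); if β nullable, add FOLLOW(A).
FOLLOW(A) = {$}


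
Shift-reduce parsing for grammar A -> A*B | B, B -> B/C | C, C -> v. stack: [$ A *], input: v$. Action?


no handle ('A*' is not any RHS); shift 'v'
Action: shift


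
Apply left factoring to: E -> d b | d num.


Common prefix: 'd'
Factored: E -> d E', E' -> b | num


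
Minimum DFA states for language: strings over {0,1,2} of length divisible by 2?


Track length mod 2: states 0..1, accept at 0
Minimal DFA: 2 states


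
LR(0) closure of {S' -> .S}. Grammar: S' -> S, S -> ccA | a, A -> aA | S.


Start: S' -> .S
For each item with dot before a nonterminal B, add B -> .γ for every B-production
Closure: [S' -> .S, S -> .ccA, S -> .a]


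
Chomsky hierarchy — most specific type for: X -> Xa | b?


Left-linear: every RHS is a terminal or one nonterminal followed by a terminal
Classification: Type 3 (Regular)


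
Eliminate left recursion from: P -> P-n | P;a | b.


Left-recursive alternatives: P-n, P;a; non-recursive: b
Introduce P': P -> bP', P' -> -nP' | ;aP' | ε


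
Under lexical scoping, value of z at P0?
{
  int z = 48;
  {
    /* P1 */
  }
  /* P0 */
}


z declared in the same block as P0
z = 48


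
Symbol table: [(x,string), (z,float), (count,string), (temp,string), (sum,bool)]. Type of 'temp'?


Lookup 'temp' → type string


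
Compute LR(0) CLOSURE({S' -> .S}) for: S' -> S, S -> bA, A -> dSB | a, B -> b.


Start: S' -> .S
For each item with dot before a nonterminal B, add B -> .γ for every B-production
Closure: [S' -> .S, S -> .bA]


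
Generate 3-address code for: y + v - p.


Break into single-operator statements:
t1 = y + v
t2 = t1 - p


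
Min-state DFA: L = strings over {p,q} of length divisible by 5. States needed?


Track length mod 5: states 0..4, accept at 0
Minimal DFA: 5 states


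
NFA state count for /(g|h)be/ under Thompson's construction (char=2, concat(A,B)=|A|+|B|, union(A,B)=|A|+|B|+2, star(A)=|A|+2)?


Syntax tree has 4 char leaf(s), 1 union(s), 0 star(s)
chars contribute 4×2 = 8; each union adds +2; each star adds +2
Total: 8 + 2 + 0 = 10 states


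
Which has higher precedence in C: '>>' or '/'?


'/' is multiplicative (level 10); '>>' is shift (level 8)
Higher level binds tighter
'/' has higher precedence than '>>'


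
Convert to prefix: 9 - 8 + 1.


left-to-right (same/higher precedence on left): tree is (+ (- 9 8) 1)
Prefix: + - 9 8 1


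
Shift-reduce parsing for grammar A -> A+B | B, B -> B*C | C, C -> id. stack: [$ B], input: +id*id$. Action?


lookahead ∉ {*} so B won't extend; reduce A -> B
Action: reduce (A -> B)


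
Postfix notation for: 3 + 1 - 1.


Left to right (same or higher precedence on left)
Postfix: 3 1 + 1 -


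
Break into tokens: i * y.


Scan left to right, longest-match per lexeme
Tokens: ID(i), OP(*), ID(y)


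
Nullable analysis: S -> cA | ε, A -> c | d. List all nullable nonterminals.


A nonterminal is nullable iff some alternative derives ε (directly, or every symbol in it is nullable)
Nullable: {S}


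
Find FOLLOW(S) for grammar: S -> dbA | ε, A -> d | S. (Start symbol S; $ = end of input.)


$ ∈ FOLLOW(S). For each A -> αBβ: add FIRST(β)\{ε} to FOLLOW(B); if β nullable, add FOLLOW(A).
FOLLOW(S) = {$}


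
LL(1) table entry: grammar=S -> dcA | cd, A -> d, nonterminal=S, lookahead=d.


For [S, d]: 'd' ∈ FIRST(dcA)
Entry: S -> dcA


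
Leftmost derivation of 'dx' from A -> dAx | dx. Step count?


Derivation: A => dx
Steps: 1


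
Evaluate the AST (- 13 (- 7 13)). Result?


Evaluate inner: (- 7 13) = -6
Evaluate root: (- 13 -6) = 19
Result: 19


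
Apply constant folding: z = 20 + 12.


20 + 12 = 32 at compile time
Optimized: z = 32


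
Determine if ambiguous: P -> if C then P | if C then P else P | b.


dangling else: 'if C then if C then b else b' parses two ways
Ambiguous


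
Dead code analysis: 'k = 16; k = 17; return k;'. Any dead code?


first assignment to k is overwritten before any read
Dead: 'k = 16'


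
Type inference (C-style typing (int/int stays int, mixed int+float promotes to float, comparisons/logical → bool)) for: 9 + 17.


Operand types: int + int
Rule: mixed int/float promotes to float; int/int stays int
Result type: int


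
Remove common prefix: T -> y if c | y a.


Common prefix: 'y'
Factored: T -> y T', T' -> if c | a


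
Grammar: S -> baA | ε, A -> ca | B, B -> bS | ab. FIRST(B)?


Per alternative of B: FIRST(bS) = {b}; FIRST(ab) = {a}
FIRST(B) = {a, b}


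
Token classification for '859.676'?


Pattern: digits with a decimal point
Type: FLOAT_LITERAL


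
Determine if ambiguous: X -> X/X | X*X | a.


'a/a*a' has two parse trees (no precedence encoded between / and *)
Ambiguous


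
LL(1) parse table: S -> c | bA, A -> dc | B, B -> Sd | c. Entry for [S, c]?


For [S, c]: 'c' ∈ FIRST(c)
Entry: S -> c


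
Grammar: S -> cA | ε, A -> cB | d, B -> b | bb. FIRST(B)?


Per alternative of B: FIRST(b) = {b}; FIRST(bb) = {b}
FIRST(B) = {b}


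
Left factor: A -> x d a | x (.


Common prefix: 'x'
Factored: A -> x A', A' -> d a | (


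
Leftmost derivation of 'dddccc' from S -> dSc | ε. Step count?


Derivation: S => dSc => ddScc => dddSccc => dddccc
Steps: 4


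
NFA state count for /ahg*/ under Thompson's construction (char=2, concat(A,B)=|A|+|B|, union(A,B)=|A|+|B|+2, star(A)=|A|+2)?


Syntax tree has 3 char leaf(s), 0 union(s), 1 star(s)
chars contribute 3×2 = 6; each union adds +2; each star adds +2
Total: 6 + 0 + 2 = 8 states


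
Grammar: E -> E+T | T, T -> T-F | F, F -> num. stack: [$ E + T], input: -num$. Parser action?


'-' can extend T; shift to build T -> T-F
Action: shift


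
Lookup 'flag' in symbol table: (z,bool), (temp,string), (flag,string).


Lookup 'flag' → type string


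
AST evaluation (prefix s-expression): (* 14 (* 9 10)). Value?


Evaluate inner: (* 9 10) = 90
Evaluate root: (* 14 90) = 1260
Result: 1260


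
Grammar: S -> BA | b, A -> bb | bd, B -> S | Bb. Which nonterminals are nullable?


A nonterminal is nullable iff some alternative derives ε (directly, or every symbol in it is nullable)
Nullable: {}


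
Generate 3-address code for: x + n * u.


Break into single-operator statements:
t1 = n * u
t2 = x + t1


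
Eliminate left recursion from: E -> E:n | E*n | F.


Left-recursive alternatives: E:n, E*n; non-recursive: F
Introduce E': E -> FE', E' -> :nE' | *nE' | ε


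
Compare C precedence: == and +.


'+' is additive (level 9); '==' is equality (level 6)
Higher level binds tighter
'+' has higher precedence than '=='


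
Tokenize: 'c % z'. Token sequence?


Scan left to right, longest-match per lexeme
Tokens: ID(c), OP(%), ID(z)


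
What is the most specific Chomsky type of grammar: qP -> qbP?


LHS has context (more than one symbol) and |LHS| ≤ |RHS|
Classification: Type 1 (Context-Sensitive)


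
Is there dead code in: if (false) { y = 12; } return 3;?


condition is constant false, so the whole block is unreachable
Dead: 'if (false) { y = 12; }'


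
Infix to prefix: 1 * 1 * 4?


left-to-right (same/higher precedence on left): tree is (* (* 1 1) 4)
Prefix: * * 1 1 4


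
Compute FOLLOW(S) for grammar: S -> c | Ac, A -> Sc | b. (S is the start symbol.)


$ ∈ FOLLOW(S). For each A -> αBβ: add FIRST(β)\{ε} to FOLLOW(B); if β nullable, add FOLLOW(A).
FOLLOW(S) = {$, c}


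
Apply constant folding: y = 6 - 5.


6 - 5 = 1 at compile time
Optimized: y = 1


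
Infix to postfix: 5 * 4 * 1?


Left to right (same or higher precedence on left)
Postfix: 5 4 * 1 *


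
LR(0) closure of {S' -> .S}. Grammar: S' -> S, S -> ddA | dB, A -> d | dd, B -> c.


Start: S' -> .S
For each item with dot before a nonterminal B, add B -> .γ for every B-production
Closure: [S' -> .S, S -> .ddA, S -> .dB]


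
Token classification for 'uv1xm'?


Pattern: letter/underscore followed by alphanumerics, not a keyword
Type: IDENTIFIER


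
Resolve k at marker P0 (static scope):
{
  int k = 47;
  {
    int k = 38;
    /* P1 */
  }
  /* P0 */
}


k declared in the same block as P0
k = 47


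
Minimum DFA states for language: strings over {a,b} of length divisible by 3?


Track length mod 3: states 0..2, accept at 0
Minimal DFA: 3 states


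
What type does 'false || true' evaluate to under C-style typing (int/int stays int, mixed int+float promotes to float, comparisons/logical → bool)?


Operand types: bool || bool
Rule: logical operators take bool operands and yield bool
Result type: bool


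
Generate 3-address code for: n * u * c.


Break into single-operator statements:
t1 = n * u
t2 = t1 * c


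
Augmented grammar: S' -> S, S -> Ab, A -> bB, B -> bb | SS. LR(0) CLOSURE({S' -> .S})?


Start: S' -> .S
For each item with dot before a nonterminal B, add B -> .γ for every B-production
Closure: [S' -> .S, S -> .Ab, A -> .bB]


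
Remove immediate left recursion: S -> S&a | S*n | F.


Left-recursive alternatives: S&a, S*n; non-recursive: F
Introduce S': S -> FS', S' -> &aS' | *nS' | ε


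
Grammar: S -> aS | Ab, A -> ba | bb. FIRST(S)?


Per alternative of S: FIRST(aS) = {a}; FIRST(Ab) = {b}
FIRST(S) = {a, b}


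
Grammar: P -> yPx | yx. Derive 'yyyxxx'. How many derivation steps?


Derivation: P => yPx => yyPxx => yyyxxx
Steps: 3


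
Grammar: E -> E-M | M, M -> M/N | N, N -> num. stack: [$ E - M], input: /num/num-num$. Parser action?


'/' can extend M; shift to build M -> M/N
Action: shift


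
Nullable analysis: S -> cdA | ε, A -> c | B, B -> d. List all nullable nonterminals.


A nonterminal is nullable iff some alternative derives ε (directly, or every symbol in it is nullable)
Nullable: {S}


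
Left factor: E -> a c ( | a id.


Common prefix: 'a'
Factored: E -> a E', E' -> c ( | id


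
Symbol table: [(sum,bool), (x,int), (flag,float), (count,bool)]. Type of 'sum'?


Lookup 'sum' → type bool


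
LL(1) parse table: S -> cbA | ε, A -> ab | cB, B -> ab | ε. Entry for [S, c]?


For [S, c]: 'c' ∈ FIRST(cbA)
Entry: S -> cbA


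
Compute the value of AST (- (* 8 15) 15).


Evaluate inner: (* 8 15) = 120
Evaluate root: (- 120 15) = 105
Result: 105


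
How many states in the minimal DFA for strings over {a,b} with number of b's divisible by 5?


Track (count of b) mod 5: states 0..4, accept at 0
Minimal DFA: 5 states


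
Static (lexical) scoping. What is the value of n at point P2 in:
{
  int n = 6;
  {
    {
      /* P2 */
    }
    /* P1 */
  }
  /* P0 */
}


P2's block does not declare n; resolves to the enclosing declaration at depth 0
n = 6


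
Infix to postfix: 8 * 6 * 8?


Left to right (same or higher precedence on left)
Postfix: 8 6 * 8 *


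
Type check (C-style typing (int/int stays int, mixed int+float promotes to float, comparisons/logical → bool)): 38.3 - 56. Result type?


Operand types: float - int
Rule: mixed int/float promotes to float; int/int stays int
Result type: float


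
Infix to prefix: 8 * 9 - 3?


left-to-right (same/higher precedence on left): tree is (- (* 8 9) 3)
Prefix: - * 8 9 3


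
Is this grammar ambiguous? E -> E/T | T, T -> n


precedence layered via separate nonterminal T: deterministic
Unambiguous


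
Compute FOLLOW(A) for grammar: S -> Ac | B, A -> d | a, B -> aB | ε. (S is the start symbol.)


$ ∈ FOLLOW(S). For each A -> αBβ: add FIRST(β)\{ε} to FOLLOW(B); if β nullable, add FOLLOW(A).
FOLLOW(A) = {c}


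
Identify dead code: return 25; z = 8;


statement follows a return and is unreachable
Dead: 'z = 8'


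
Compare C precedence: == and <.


'<' is relational (level 7); '==' is equality (level 6)
Higher level binds tighter
'<' has higher precedence than '=='


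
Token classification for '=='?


Pattern: operator symbol
Type: OPERATOR


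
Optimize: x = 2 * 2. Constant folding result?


2 * 2 = 4 at compile time
Optimized: x = 4


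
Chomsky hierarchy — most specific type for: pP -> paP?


LHS has context (more than one symbol) and |LHS| ≤ |RHS|
Classification: Type 1 (Context-Sensitive)


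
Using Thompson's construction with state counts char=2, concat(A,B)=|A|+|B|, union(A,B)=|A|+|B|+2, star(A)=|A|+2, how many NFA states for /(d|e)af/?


Syntax tree has 4 char leaf(s), 1 union(s), 0 star(s)
chars contribute 4×2 = 8; each union adds +2; each star adds +2
Total: 8 + 2 + 0 = 10 states


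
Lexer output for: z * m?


Scan left to right, longest-match per lexeme
Tokens: ID(z), OP(*), ID(m)


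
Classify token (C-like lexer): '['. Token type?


Pattern: delimiter/punctuation
Type: PUNCTUATION


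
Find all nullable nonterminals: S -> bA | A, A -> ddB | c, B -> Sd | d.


A nonterminal is nullable iff some alternative derives ε (directly, or every symbol in it is nullable)
Nullable: {}


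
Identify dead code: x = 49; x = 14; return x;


first assignment to x is overwritten before any read
Dead: 'x = 49'


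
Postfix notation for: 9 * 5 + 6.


Left to right (same or higher precedence on left)
Postfix: 9 5 * 6 +


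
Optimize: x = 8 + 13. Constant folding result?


8 + 13 = 21 at compile time
Optimized: x = 21


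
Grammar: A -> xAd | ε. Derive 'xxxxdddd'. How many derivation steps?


Derivation: A => xAd => xxAdd => xxxAddd => xxxxAdddd => xxxxdddd
Steps: 5


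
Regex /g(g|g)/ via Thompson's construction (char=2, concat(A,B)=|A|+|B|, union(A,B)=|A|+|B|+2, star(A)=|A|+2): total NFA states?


Syntax tree has 3 char leaf(s), 1 union(s), 0 star(s)
chars contribute 3×2 = 6; each union adds +2; each star adds +2
Total: 6 + 2 + 0 = 8 states


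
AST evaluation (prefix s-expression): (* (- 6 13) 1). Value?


Evaluate inner: (- 6 13) = -7
Evaluate root: (* -7 1) = -7
Result: -7


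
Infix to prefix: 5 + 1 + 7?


left-to-right (same/higher precedence on left): tree is (+ (+ 5 1) 7)
Prefix: + + 5 1 7


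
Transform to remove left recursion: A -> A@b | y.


Left-recursive alternatives: A@b; non-recursive: y
Introduce A': A -> yA', A' -> @bA' | ε


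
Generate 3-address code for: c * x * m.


Break into single-operator statements:
t1 = c * x
t2 = t1 * m


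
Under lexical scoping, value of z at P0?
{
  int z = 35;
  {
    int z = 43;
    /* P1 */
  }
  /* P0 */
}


z declared in the same block as P0
z = 35


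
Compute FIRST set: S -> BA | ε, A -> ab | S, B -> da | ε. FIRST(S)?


Per alternative of S: FIRST(BA) = {a, d, ε}; FIRST(ε) = {ε}
FIRST(S) = {a, d, ε}


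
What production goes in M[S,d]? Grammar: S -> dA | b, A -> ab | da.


For [S, d]: 'd' ∈ FIRST(dA)
Entry: S -> dA


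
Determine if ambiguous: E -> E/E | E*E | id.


'id/id*id' has two parse trees (no precedence encoded between / and *)
Ambiguous


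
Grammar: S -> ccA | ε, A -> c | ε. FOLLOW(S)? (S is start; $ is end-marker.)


$ ∈ FOLLOW(S). For each A -> αBβ: add FIRST(β)\{ε} to FOLLOW(B); if β nullable, add FOLLOW(A).
FOLLOW(S) = {$}


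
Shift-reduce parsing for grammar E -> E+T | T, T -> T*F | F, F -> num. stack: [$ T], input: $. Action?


lookahead ∉ {*} so T won't extend; reduce E -> T
Action: reduce (E -> T)


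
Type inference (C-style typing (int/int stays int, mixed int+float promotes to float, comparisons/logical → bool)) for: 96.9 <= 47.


Operand types: float <= int
Rule: comparison yields bool
Result type: bool


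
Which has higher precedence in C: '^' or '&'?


'&' is bitwise AND (level 5); '^' is bitwise XOR (level 4)
Higher level binds tighter
'&' has higher precedence than '^'


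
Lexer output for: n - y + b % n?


Scan left to right, longest-match per lexeme
Tokens: ID(n), OP(-), ID(y), OP(+), ID(b), OP(%), ID(n)


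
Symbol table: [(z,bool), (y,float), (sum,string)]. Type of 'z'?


Lookup 'z' → type bool


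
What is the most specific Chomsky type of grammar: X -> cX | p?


Right-linear: every RHS is a terminal or a terminal followed by one nonterminal
Classification: Type 3 (Regular)


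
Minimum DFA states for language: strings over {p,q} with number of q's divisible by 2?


Track (count of q) mod 2: states 0..1, accept at 0
Minimal DFA: 2 states


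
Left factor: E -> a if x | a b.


Common prefix: 'a'
Factored: E -> a E', E' -> if x | b


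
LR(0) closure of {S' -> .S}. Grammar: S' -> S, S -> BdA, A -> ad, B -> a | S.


Start: S' -> .S
For each item with dot before a nonterminal B, add B -> .γ for every B-production
Closure: [S' -> .S, S -> .BdA, B -> .a, B -> .S]


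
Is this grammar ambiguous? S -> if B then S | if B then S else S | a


dangling else: 'if B then if B then a else a' parses two ways
Ambiguous


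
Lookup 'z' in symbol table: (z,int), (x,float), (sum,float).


Lookup 'z' → type int


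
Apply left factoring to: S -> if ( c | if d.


Common prefix: 'if'
Factored: S -> if S', S' -> ( c | d


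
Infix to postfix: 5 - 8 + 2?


Left to right (same or higher precedence on left)
Postfix: 5 8 - 2 +


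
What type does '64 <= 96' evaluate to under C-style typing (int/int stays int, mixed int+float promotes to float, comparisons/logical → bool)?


Operand types: int <= int
Rule: comparison yields bool
Result type: bool


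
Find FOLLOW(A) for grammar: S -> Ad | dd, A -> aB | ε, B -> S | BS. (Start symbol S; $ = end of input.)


$ ∈ FOLLOW(S). For each A -> αBβ: add FIRST(β)\{ε} to FOLLOW(B); if β nullable, add FOLLOW(A).
FOLLOW(A) = {d}


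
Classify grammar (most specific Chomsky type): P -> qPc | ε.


Single nonterminal LHS, but q^n c^n is not regular
Classification: Type 2 (Context-Free)


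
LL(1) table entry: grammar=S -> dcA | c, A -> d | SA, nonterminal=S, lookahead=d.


For [S, d]: 'd' ∈ FIRST(dcA)
Entry: S -> dcA


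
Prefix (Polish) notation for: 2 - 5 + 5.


left-to-right (same/higher precedence on left): tree is (+ (- 2 5) 5)
Prefix: + - 2 5 5


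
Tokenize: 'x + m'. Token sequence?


Scan left to right, longest-match per lexeme
Tokens: ID(x), OP(+), ID(m)


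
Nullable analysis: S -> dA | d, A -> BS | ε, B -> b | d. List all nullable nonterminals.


A nonterminal is nullable iff some alternative derives ε (directly, or every symbol in it is nullable)
Nullable: {A}


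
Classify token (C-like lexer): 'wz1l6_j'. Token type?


Pattern: letter/underscore followed by alphanumerics, not a keyword
Type: IDENTIFIER


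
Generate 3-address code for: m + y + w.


Break into single-operator statements:
t1 = m + y
t2 = t1 + w


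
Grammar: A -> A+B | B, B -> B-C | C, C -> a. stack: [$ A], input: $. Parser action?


start symbol A on stack, input exhausted
Action: accept


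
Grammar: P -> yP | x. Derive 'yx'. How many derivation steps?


Derivation: P => yP => yx
Steps: 2


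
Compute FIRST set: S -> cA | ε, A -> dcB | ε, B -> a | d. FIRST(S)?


Per alternative of S: FIRST(cA) = {c}; FIRST(ε) = {ε}
FIRST(S) = {c, ε}


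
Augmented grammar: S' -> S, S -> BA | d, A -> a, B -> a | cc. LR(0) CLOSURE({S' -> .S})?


Start: S' -> .S
For each item with dot before a nonterminal B, add B -> .γ for every B-production
Closure: [S' -> .S, S -> .BA, S -> .d, B -> .a, B -> .cc]


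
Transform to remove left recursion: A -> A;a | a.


Left-recursive alternatives: A;a; non-recursive: a
Introduce A': A -> aA', A' -> ;aA' | ε


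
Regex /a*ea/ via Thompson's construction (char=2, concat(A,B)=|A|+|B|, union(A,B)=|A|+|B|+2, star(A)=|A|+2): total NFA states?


Syntax tree has 3 char leaf(s), 0 union(s), 1 star(s)
chars contribute 3×2 = 6; each union adds +2; each star adds +2
Total: 6 + 0 + 2 = 8 states


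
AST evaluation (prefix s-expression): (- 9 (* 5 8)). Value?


Evaluate inner: (* 5 8) = 40
Evaluate root: (- 9 40) = -31
Result: -31


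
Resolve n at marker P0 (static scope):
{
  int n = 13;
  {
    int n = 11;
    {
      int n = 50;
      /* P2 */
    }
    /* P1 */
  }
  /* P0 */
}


n declared in the same block as P0
n = 13


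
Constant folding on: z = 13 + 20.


13 + 20 = 33 at compile time
Optimized: z = 33


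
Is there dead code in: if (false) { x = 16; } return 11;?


condition is constant false, so the whole block is unreachable
Dead: 'if (false) { x = 16; }'


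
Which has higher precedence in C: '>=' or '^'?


'>=' is relational (level 7); '^' is bitwise XOR (level 4)
Higher level binds tighter
'>=' has higher precedence than '^'


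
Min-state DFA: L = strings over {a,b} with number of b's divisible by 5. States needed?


Track (count of b) mod 5: states 0..4, accept at 0
Minimal DFA: 5 states


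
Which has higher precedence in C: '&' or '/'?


'/' is multiplicative (level 10); '&' is bitwise AND (level 5)
Higher level binds tighter
'/' has higher precedence than '&'


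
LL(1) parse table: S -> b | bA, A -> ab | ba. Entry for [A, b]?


For [A, b]: 'b' ∈ FIRST(ba)
Entry: A -> ba


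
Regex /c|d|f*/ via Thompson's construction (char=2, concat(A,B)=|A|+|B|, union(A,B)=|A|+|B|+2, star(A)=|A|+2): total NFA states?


Syntax tree has 3 char leaf(s), 2 union(s), 1 star(s)
chars contribute 3×2 = 6; each union adds +2; each star adds +2
Total: 6 + 4 + 2 = 12 states


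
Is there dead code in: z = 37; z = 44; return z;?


first assignment to z is overwritten before any read
Dead: 'z = 37'


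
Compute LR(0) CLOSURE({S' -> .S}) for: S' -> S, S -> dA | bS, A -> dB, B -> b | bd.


Start: S' -> .S
For each item with dot before a nonterminal B, add B -> .γ for every B-production
Closure: [S' -> .S, S -> .dA, S -> .bS]


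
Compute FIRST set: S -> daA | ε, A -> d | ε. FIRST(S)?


Per alternative of S: FIRST(daA) = {d}; FIRST(ε) = {ε}
FIRST(S) = {d, ε}


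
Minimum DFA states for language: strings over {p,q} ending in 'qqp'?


Track the longest suffix of input matching a prefix of 'qqp': 4 classes (prefixes of length 0..3)
Minimal DFA: 4 states


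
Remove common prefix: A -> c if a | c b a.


Common prefix: 'c'
Factored: A -> c A', A' -> if a | b a


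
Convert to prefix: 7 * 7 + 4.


left-to-right (same/higher precedence on left): tree is (+ (* 7 7) 4)
Prefix: + * 7 7 4


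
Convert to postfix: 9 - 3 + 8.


Left to right (same or higher precedence on left)
Postfix: 9 3 - 8 +


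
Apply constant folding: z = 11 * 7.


11 * 7 = 77 at compile time
Optimized: z = 77


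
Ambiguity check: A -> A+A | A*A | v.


'v+v*v' has two parse trees (no precedence encoded between + and *)
Ambiguous


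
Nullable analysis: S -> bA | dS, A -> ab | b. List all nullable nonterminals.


A nonterminal is nullable iff some alternative derives ε (directly, or every symbol in it is nullable)
Nullable: {}


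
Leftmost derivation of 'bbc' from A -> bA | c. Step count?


Derivation: A => bA => bbA => bbc
Steps: 3


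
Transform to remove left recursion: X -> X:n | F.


Left-recursive alternatives: X:n; non-recursive: F
Introduce X': X -> FX', X' -> :nX' | ε


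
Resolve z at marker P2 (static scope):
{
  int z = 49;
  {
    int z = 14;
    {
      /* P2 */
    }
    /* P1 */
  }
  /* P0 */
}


P2's block does not declare z; resolves to the enclosing declaration at depth 1
z = 14


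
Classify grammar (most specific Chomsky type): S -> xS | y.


Right-linear: every RHS is a terminal or a terminal followed by one nonterminal
Classification: Type 3 (Regular)


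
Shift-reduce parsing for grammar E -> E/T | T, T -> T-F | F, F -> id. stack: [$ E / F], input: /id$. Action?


'F' (not preceded by T-) is the handle for T -> F
Action: reduce (T -> F)


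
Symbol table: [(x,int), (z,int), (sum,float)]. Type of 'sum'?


Lookup 'sum' → type float


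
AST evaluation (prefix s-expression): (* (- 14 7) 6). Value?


Evaluate inner: (- 14 7) = 7
Evaluate root: (* 7 6) = 42
Result: 42


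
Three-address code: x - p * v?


Break into single-operator statements:
t1 = p * v
t2 = x - t1


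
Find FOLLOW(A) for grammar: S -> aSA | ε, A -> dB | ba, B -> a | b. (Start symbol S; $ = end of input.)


$ ∈ FOLLOW(S). For each A -> αBβ: add FIRST(β)\{ε} to FOLLOW(B); if β nullable, add FOLLOW(A).
FOLLOW(A) = {$, b, d}


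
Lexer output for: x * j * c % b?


Scan left to right, longest-match per lexeme
Tokens: ID(x), OP(*), ID(j), OP(*), ID(c), OP(%), ID(b)


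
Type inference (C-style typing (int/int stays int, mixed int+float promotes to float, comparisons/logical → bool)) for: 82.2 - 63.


Operand types: float - int
Rule: mixed int/float promotes to float; int/int stays int
Result type: float


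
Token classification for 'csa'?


Pattern: letter/underscore followed by alphanumerics, not a keyword
Type: IDENTIFIER


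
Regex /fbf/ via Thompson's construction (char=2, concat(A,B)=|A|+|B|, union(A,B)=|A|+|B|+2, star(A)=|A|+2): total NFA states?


Syntax tree has 3 char leaf(s), 0 union(s), 0 star(s)
chars contribute 3×2 = 6; each union adds +2; each star adds +2
Total: 6 + 0 + 0 = 6 states


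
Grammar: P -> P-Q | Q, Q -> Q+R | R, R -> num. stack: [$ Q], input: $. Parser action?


lookahead ∉ {+} so Q won't extend; reduce P -> Q
Action: reduce (P -> Q)


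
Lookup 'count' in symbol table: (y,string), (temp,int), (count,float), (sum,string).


Lookup 'count' → type float


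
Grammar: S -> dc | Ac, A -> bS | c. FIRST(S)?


Per alternative of S: FIRST(dc) = {d}; FIRST(Ac) = {b, c}
FIRST(S) = {b, c, d}


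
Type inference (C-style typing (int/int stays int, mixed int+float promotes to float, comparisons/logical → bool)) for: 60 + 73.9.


Operand types: int + float
Rule: mixed int/float promotes to float; int/int stays int
Result type: float


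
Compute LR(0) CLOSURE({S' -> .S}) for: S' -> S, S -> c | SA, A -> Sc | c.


Start: S' -> .S
For each item with dot before a nonterminal B, add B -> .γ for every B-production
Closure: [S' -> .S, S -> .c, S -> .SA]


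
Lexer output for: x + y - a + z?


Scan left to right, longest-match per lexeme
Tokens: ID(x), OP(+), ID(y), OP(-), ID(a), OP(+), ID(z)


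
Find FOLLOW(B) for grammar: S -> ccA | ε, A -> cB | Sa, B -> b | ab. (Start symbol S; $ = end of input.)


$ ∈ FOLLOW(S). For each A -> αBβ: add FIRST(β)\{ε} to FOLLOW(B); if β nullable, add FOLLOW(A).
FOLLOW(B) = {$, a}


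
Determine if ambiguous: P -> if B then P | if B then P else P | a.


dangling else: 'if B then if B then a else a' parses two ways
Ambiguous


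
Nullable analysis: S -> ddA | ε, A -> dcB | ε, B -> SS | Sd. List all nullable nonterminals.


A nonterminal is nullable iff some alternative derives ε (directly, or every symbol in it is nullable)
Nullable: {A, B, S}


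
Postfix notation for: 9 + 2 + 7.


Left to right (same or higher precedence on left)
Postfix: 9 2 + 7 +


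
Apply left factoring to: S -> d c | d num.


Common prefix: 'd'
Factored: S -> d S', S' -> c | num


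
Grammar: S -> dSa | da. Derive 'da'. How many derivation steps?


Derivation: S => da
Steps: 1


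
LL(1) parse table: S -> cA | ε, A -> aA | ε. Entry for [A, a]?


For [A, a]: 'a' ∈ FIRST(aA)
Entry: A -> aA


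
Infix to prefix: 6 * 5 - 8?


left-to-right (same/higher precedence on left): tree is (- (* 6 5) 8)
Prefix: - * 6 5 8


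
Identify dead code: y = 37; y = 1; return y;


first assignment to y is overwritten before any read
Dead: 'y = 37'


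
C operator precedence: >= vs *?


'*' is multiplicative (level 10); '>=' is relational (level 7)
Higher level binds tighter
'*' has higher precedence than '>='


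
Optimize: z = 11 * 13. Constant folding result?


11 * 13 = 143 at compile time
Optimized: z = 143


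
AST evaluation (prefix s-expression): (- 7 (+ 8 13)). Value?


Evaluate inner: (+ 8 13) = 21
Evaluate root: (- 7 21) = -14
Result: -14


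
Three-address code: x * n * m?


Break into single-operator statements:
t1 = x * n
t2 = t1 * m


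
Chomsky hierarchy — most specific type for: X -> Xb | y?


Left-linear: every RHS is a terminal or one nonterminal followed by a terminal
Classification: Type 3 (Regular)


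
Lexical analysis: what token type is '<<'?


Pattern: operator symbol
Type: OPERATOR


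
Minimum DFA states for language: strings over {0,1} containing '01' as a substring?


KMP-style automaton: 2 progress states + 1 absorbing accept = 3
Minimal DFA: 3 states


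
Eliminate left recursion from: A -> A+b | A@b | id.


Left-recursive alternatives: A+b, A@b; non-recursive: id
Introduce A': A -> idA', A' -> +bA' | @bA' | ε


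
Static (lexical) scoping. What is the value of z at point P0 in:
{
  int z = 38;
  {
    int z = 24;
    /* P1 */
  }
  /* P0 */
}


z declared in the same block as P0
z = 38


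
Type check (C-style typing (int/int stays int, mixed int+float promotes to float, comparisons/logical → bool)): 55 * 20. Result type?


Operand types: int * int
Rule: mixed int/float promotes to float; int/int stays int
Result type: int


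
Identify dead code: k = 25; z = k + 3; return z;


k is read by z's definition; z is returned
No dead code


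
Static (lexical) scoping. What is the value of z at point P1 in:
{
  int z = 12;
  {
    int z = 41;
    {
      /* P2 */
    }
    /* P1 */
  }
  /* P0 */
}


z declared in the same block as P1
z = 41


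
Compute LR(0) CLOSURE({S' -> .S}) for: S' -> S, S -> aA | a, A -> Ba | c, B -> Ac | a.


Start: S' -> .S
For each item with dot before a nonterminal B, add B -> .γ for every B-production
Closure: [S' -> .S, S -> .aA, S -> .a]


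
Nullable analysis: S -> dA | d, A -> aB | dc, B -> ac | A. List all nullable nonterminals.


A nonterminal is nullable iff some alternative derives ε (directly, or every symbol in it is nullable)
Nullable: {}


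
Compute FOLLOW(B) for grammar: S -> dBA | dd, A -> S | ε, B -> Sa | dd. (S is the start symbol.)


$ ∈ FOLLOW(S). For each A -> αBβ: add FIRST(β)\{ε} to FOLLOW(B); if β nullable, add FOLLOW(A).
FOLLOW(B) = {$, a, d}


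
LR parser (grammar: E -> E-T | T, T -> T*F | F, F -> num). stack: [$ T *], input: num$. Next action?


no handle; shift 'num'
Action: shift


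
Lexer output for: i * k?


Scan left to right, longest-match per lexeme
Tokens: ID(i), OP(*), ID(k)


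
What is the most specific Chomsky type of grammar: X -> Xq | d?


Left-linear: every RHS is a terminal or one nonterminal followed by a terminal
Classification: Type 3 (Regular)


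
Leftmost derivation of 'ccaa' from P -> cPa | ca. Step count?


Derivation: P => cPa => ccaa
Steps: 2


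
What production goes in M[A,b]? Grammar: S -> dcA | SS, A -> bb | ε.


For [A, b]: 'b' ∈ FIRST(bb)
Entry: A -> bb


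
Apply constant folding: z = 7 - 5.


7 - 5 = 2 at compile time
Optimized: z = 2


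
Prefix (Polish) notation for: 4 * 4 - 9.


left-to-right (same/higher precedence on left): tree is (- (* 4 4) 9)
Prefix: - * 4 4 9


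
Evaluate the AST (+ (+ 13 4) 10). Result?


Evaluate inner: (+ 13 4) = 17
Evaluate root: (+ 17 10) = 27
Result: 27


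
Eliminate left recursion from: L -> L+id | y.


Left-recursive alternatives: L+id; non-recursive: y
Introduce L': L -> yL', L' -> +idL' | ε


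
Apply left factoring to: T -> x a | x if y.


Common prefix: 'x'
Factored: T -> x T', T' -> a | if y


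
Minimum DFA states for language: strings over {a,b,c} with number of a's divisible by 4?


Track (count of a) mod 4: states 0..3, accept at 0
Minimal DFA: 4 states


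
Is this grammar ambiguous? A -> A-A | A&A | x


'x-x&x' has two parse trees (no precedence encoded between - and &)
Ambiguous


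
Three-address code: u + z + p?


Break into single-operator statements:
t1 = u + z
t2 = t1 + p


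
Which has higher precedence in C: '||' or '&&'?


'&&' is logical AND (level 2); '||' is logical OR (level 1)
Higher level binds tighter
'&&' has higher precedence than '||'


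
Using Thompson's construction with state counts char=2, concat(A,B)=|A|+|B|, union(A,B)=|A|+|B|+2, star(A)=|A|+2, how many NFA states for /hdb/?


Syntax tree has 3 char leaf(s), 0 union(s), 0 star(s)
chars contribute 3×2 = 6; each union adds +2; each star adds +2
Total: 6 + 0 + 0 = 6 states


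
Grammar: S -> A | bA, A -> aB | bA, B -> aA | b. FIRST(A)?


Per alternative of A: FIRST(aB) = {a}; FIRST(bA) = {b}
FIRST(A) = {a, b}


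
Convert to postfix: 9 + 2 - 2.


Left to right (same or higher precedence on left)
Postfix: 9 2 + 2 -


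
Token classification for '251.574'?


Pattern: digits with a decimal point
Type: FLOAT_LITERAL


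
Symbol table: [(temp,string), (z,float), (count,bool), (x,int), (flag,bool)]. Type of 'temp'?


Lookup 'temp' → type string


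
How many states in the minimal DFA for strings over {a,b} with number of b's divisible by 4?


Track (count of b) mod 4: states 0..3, accept at 0
Minimal DFA: 4 states


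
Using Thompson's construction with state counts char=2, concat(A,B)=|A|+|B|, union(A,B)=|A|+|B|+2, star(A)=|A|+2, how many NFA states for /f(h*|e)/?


Syntax tree has 3 char leaf(s), 1 union(s), 1 star(s)
chars contribute 3×2 = 6; each union adds +2; each star adds +2
Total: 6 + 2 + 2 = 10 states


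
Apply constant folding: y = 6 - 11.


6 - 11 = -5 at compile time
Optimized: y = -5


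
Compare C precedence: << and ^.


'<<' is shift (level 8); '^' is bitwise XOR (level 4)
Higher level binds tighter
'<<' has higher precedence than '^'


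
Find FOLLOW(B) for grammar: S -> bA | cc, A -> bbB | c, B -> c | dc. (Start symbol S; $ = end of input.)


$ ∈ FOLLOW(S). For each A -> αBβ: add FIRST(β)\{ε} to FOLLOW(B); if β nullable, add FOLLOW(A).
FOLLOW(B) = {$}


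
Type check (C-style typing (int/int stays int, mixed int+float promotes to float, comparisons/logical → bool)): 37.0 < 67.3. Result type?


Operand types: float < float
Rule: comparison yields bool
Result type: bool


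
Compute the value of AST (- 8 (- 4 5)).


Evaluate inner: (- 4 5) = -1
Evaluate root: (- 8 -1) = 9
Result: 9


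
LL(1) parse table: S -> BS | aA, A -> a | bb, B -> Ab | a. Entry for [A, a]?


For [A, a]: 'a' ∈ FIRST(a)
Entry: A -> a


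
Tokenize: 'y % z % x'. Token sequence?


Scan left to right, longest-match per lexeme
Tokens: ID(y), OP(%), ID(z), OP(%), ID(x)


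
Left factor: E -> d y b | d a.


Common prefix: 'd'
Factored: E -> d E', E' -> y b | a


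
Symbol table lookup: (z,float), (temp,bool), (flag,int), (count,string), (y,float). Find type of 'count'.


Lookup 'count' → type string


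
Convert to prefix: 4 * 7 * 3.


left-to-right (same/higher precedence on left): tree is (* (* 4 7) 3)
Prefix: * * 4 7 3


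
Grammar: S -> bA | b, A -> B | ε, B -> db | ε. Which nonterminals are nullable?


A nonterminal is nullable iff some alternative derives ε (directly, or every symbol in it is nullable)
Nullable: {A, B}


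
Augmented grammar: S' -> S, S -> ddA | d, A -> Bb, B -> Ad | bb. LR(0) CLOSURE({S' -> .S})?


Start: S' -> .S
For each item with dot before a nonterminal B, add B -> .γ for every B-production
Closure: [S' -> .S, S -> .ddA, S -> .d]


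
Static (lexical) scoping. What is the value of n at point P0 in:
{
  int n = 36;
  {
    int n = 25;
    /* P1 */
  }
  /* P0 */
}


n declared in the same block as P0
n = 36
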